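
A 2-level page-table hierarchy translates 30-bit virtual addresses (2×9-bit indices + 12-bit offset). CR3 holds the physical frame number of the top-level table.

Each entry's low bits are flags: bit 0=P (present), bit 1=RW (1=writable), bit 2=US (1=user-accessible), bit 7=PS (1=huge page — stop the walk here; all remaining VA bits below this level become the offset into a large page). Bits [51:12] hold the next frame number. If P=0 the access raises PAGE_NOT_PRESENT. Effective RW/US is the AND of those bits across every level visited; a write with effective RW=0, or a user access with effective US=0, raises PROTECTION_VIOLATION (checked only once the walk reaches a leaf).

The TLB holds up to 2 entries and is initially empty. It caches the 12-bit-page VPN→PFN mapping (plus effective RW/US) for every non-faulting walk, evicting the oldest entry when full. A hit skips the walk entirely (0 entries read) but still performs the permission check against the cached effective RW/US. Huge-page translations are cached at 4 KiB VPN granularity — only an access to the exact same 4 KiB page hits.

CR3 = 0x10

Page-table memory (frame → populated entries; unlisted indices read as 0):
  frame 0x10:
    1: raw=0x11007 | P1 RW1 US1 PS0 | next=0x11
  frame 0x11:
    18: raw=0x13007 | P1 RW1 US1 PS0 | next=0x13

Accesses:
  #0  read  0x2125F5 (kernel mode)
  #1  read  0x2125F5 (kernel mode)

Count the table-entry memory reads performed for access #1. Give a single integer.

Trace:
#0 VA=0x2125F5 (r,kernel):
  lvl0: tbl 0x10, slot 1 ⇒ 0x11007 (P1/RW1/US1/PS0)
  lvl1: tbl 0x11, slot 18 ⇒ 0x13007 (P1/RW1/US1/PS0)
  → PA=0x135F5  (2 entries read)
#1 VA=0x2125F5 (r,kernel):
  TLB hit vpn=0x212 → PA=0x135F5

Entries read for #1: 0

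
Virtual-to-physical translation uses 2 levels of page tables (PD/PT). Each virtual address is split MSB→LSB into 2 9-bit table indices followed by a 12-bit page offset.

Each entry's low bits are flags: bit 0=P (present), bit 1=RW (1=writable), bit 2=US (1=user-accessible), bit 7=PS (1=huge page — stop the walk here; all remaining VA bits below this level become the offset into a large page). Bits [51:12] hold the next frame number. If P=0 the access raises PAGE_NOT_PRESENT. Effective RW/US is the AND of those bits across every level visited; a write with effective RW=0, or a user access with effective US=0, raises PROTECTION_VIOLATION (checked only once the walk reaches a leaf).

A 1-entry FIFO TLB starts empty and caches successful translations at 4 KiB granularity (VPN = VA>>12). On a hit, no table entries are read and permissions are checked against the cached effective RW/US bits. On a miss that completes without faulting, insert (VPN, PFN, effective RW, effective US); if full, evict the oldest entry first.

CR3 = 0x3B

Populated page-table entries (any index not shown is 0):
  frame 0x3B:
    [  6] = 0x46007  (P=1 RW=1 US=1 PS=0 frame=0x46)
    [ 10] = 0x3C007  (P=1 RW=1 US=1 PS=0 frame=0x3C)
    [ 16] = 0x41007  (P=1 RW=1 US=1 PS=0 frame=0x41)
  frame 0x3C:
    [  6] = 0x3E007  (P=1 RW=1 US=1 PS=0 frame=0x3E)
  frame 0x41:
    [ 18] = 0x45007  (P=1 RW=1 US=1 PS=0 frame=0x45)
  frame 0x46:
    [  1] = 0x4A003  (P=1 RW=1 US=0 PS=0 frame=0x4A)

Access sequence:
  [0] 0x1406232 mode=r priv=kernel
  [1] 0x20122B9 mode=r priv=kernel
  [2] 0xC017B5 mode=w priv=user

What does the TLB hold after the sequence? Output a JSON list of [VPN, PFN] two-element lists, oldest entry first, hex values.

Per-access translation:
#0 VA=0x1406232 (r,kernel):
  [0] read 0x3B idx=10: raw=0x3C007 flags P=1 W=1 U=1 S=0
  [1] read 0x3C idx=6: raw=0x3E007 flags P=1 W=1 U=1 S=0
  ✓ 0x3E232  — 2 lookups
#1 VA=0x20122B9 (r,kernel):
  [0] read 0x3B idx=16: raw=0x41007 flags P=1 W=1 U=1 S=0
  [1] read 0x41 idx=18: raw=0x45007 flags P=1 W=1 U=1 S=0
  ✓ 0x452B9  — 2 lookups
#2 VA=0xC017B5 (w,user):
  [0] read 0x3B idx=6: raw=0x46007 flags P=1 W=1 U=1 S=0
  [1] read 0x46 idx=1: raw=0x4A003 flags P=1 W=1 U=0 S=0
  ⇒ fault: PROTECTION_VIOLATION  — 2 lookups

TLB: [["0x2012", "0x45"]]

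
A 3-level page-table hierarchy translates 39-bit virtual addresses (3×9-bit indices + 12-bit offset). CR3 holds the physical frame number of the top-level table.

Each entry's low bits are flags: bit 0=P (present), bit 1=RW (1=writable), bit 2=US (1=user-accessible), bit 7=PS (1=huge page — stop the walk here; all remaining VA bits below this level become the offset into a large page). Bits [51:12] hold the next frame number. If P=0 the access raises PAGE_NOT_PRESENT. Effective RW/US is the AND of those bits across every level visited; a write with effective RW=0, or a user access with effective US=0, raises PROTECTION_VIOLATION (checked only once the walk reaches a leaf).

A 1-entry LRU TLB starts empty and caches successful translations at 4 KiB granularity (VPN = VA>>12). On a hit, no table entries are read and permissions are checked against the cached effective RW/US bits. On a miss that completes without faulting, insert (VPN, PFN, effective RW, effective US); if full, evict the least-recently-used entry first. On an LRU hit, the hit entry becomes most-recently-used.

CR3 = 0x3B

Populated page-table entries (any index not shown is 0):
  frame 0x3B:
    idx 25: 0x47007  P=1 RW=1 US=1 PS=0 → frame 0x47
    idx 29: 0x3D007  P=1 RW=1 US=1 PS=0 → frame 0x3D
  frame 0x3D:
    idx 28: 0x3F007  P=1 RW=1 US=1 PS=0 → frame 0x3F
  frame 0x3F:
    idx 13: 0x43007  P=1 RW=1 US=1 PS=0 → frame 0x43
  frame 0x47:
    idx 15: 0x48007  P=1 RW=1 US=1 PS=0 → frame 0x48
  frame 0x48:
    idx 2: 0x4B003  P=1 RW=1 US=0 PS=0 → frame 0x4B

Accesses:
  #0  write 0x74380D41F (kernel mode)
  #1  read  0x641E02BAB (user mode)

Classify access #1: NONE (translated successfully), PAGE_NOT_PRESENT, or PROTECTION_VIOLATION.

Trace:
#0 VA=0x74380D41F (w,kernel):
  [0] read 0x3B idx=29: raw=0x3D007 flags P=1 W=1 U=1 S=0
  [1] read 0x3D idx=28: raw=0x3F007 flags P=1 W=1 U=1 S=0
  [2] read 0x3F idx=13: raw=0x43007 flags P=1 W=1 U=1 S=0
  → PA=0x4341F  (3 entries read)
#1 VA=0x641E02BAB (r,user):
  [0] read 0x3B idx=25: raw=0x47007 flags P=1 W=1 U=1 S=0
  [1] read 0x47 idx=15: raw=0x48007 flags P=1 W=1 U=1 S=0
  [2] read 0x48 idx=2: raw=0x4B003 flags P=1 W=1 U=0 S=0
  ⇒ fault: PROTECTION_VIOLATION  — 3 lookups

Access #1 fault: PROTECTION_VIOLATION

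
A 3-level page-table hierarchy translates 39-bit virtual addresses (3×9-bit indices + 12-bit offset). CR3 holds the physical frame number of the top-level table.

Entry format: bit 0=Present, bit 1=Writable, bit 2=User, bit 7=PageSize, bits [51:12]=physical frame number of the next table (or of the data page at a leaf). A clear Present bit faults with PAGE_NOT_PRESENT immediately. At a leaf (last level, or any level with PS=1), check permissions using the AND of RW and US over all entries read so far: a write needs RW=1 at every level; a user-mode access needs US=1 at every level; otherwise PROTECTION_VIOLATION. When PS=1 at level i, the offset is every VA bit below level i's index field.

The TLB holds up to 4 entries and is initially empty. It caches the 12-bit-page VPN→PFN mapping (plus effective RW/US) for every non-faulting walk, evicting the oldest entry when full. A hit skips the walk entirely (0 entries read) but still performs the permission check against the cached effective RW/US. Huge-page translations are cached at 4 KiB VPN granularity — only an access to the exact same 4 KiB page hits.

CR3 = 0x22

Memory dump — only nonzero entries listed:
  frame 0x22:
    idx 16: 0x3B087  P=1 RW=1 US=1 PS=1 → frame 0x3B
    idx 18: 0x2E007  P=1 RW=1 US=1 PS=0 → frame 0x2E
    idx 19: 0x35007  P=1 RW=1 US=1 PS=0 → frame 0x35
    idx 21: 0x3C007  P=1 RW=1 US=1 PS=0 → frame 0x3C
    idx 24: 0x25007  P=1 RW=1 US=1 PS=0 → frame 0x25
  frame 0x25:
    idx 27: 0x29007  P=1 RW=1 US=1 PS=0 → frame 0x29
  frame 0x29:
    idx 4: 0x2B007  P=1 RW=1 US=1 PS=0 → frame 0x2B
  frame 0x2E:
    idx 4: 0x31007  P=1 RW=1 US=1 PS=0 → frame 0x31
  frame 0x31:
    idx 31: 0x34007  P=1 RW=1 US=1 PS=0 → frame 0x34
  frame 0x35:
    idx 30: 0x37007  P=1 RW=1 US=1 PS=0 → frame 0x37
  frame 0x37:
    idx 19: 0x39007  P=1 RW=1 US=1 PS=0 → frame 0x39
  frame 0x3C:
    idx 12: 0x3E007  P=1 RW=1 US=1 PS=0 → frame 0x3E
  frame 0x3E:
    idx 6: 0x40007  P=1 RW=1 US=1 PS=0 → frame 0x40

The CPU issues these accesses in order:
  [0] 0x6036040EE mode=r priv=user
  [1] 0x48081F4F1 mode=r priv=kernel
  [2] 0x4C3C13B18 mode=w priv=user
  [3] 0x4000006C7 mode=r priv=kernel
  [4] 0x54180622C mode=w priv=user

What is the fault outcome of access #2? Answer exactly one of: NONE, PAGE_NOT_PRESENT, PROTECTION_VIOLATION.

Walk each access:
#0 VA=0x6036040EE (r,user):
  L0 @0x22[24] → 0x25007  P=1,RW=1,US=1,PS=0
  L1 @0x25[27] → 0x29007  P=1,RW=1,US=1,PS=0
  L2 @0x29[4] → 0x2B007  P=1,RW=1,US=1,PS=0
  ✓ 0x2B0EE  — 3 lookups
#1 VA=0x48081F4F1 (r,kernel):
  L0 @0x22[18] → 0x2E007  P=1,RW=1,US=1,PS=0
  L1 @0x2E[4] → 0x31007  P=1,RW=1,US=1,PS=0
  L2 @0x31[31] → 0x34007  P=1,RW=1,US=1,PS=0
  ✓ 0x344F1  — 3 lookups
#2 VA=0x4C3C13B18 (w,user):
  L0 @0x22[19] → 0x35007  P=1,RW=1,US=1,PS=0
  L1 @0x35[30] → 0x37007  P=1,RW=1,US=1,PS=0
  L2 @0x37[19] → 0x39007  P=1,RW=1,US=1,PS=0
  ✓ 0x39B18  — 3 lookups
#3 VA=0x4000006C7 (r,kernel):
  L0 @0x22[16] → 0x3B087  P=1,RW=1,US=1,PS=1
  ✓ 0x3B6C7 (huge @L0)  — 1 lookups
#4 VA=0x54180622C (w,user):
  L0 @0x22[21] → 0x3C007  P=1,RW=1,US=1,PS=0
  L1 @0x3C[12] → 0x3E007  P=1,RW=1,US=1,PS=0
  L2 @0x3E[6] → 0x40007  P=1,RW=1,US=1,PS=0
  ✓ 0x4022C  — 3 lookups

Access #2 fault: NONE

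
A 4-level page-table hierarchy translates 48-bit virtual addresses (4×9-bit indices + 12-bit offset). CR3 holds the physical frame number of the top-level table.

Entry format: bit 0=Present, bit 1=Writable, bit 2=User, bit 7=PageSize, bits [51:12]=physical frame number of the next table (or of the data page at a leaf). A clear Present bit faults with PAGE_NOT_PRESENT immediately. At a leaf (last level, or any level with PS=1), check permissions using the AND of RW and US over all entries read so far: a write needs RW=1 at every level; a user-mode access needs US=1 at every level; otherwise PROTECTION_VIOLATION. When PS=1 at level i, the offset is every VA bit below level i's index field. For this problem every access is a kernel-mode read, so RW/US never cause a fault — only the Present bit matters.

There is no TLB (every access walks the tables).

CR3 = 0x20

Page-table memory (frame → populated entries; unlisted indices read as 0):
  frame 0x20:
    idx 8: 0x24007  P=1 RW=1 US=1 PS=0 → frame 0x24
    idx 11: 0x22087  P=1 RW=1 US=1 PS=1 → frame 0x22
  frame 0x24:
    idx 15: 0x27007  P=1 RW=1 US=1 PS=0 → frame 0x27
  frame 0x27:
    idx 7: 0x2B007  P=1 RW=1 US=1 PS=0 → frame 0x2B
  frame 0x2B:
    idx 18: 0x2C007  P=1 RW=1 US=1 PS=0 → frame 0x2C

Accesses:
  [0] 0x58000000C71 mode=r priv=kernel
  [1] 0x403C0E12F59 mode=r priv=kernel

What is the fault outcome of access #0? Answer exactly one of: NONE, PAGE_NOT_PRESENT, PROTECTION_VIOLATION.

Per-access translation:
#0 VA=0x58000000C71 (r,kernel):
  L0 @0x20[11] → 0x22087  P=1,RW=1,US=1,PS=1
  ✓ 0x22C71 (huge @L0)  — 1 lookups
#1 VA=0x403C0E12F59 (r,kernel):
  L0 @0x20[8] → 0x24007  P=1,RW=1,US=1,PS=0
  L1 @0x24[15] → 0x27007  P=1,RW=1,US=1,PS=0
  L2 @0x27[7] → 0x2B007  P=1,RW=1,US=1,PS=0
  L3 @0x2B[18] → 0x2C007  P=1,RW=1,US=1,PS=0
  ✓ 0x2CF59  — 4 lookups

Access #0 fault: NONE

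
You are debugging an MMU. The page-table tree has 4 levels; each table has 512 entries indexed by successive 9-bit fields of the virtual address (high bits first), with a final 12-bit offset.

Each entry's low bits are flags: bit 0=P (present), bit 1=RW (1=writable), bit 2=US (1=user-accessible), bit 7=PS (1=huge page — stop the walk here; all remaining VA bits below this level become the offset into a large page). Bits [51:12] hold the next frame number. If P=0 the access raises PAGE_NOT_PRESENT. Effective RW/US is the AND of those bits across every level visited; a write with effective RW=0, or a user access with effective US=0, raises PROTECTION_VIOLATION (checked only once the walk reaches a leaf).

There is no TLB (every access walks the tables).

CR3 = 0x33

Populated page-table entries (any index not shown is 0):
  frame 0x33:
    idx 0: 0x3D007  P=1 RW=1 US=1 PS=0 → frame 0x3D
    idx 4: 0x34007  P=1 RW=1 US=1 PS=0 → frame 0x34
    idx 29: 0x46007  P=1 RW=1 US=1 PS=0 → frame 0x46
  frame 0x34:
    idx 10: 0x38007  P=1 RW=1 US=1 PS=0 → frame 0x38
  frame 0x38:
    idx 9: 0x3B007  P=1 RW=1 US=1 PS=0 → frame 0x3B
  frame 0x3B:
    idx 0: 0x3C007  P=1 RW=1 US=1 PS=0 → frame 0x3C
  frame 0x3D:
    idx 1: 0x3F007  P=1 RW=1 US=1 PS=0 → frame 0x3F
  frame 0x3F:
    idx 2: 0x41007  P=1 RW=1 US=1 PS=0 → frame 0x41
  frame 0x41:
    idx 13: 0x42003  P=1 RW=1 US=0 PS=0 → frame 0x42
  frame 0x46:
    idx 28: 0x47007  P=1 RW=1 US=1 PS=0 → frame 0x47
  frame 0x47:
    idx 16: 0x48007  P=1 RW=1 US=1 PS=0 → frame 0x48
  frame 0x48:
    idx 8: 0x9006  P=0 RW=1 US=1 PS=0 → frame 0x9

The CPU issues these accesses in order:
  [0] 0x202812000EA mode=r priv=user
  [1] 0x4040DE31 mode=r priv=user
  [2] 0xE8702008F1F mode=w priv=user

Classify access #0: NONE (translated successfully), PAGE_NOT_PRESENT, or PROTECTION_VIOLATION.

Walk each access:
#0 VA=0x202812000EA (r,user):
  [0] read 0x33 idx=4: raw=0x34007 flags P=1 W=1 U=1 S=0
  [1] read 0x34 idx=10: raw=0x38007 flags P=1 W=1 U=1 S=0
  [2] read 0x38 idx=9: raw=0x3B007 flags P=1 W=1 U=1 S=0
  [3] read 0x3B idx=0: raw=0x3C007 flags P=1 W=1 U=1 S=0
  ✓ 0x3C0EA  — 4 lookups
#1 VA=0x4040DE31 (r,user):
  [0] read 0x33 idx=0: raw=0x3D007 flags P=1 W=1 U=1 S=0
  [1] read 0x3D idx=1: raw=0x3F007 flags P=1 W=1 U=1 S=0
  [2] read 0x3F idx=2: raw=0x41007 flags P=1 W=1 U=1 S=0
  [3] read 0x41 idx=13: raw=0x42003 flags P=1 W=1 U=0 S=0
  ✗ PROTECTION_VIOLATION  [4 reads]
#2 VA=0xE8702008F1F (w,user):
  [0] read 0x33 idx=29: raw=0x46007 flags P=1 W=1 U=1 S=0
  [1] read 0x46 idx=28: raw=0x47007 flags P=1 W=1 U=1 S=0
  [2] read 0x47 idx=16: raw=0x48007 flags P=1 W=1 U=1 S=0
  [3] read 0x48 idx=8: raw=0x9006 flags P=0 W=1 U=1 S=0
  ✗ PAGE_NOT_PRESENT  [4 reads]

Access #0 fault: NONE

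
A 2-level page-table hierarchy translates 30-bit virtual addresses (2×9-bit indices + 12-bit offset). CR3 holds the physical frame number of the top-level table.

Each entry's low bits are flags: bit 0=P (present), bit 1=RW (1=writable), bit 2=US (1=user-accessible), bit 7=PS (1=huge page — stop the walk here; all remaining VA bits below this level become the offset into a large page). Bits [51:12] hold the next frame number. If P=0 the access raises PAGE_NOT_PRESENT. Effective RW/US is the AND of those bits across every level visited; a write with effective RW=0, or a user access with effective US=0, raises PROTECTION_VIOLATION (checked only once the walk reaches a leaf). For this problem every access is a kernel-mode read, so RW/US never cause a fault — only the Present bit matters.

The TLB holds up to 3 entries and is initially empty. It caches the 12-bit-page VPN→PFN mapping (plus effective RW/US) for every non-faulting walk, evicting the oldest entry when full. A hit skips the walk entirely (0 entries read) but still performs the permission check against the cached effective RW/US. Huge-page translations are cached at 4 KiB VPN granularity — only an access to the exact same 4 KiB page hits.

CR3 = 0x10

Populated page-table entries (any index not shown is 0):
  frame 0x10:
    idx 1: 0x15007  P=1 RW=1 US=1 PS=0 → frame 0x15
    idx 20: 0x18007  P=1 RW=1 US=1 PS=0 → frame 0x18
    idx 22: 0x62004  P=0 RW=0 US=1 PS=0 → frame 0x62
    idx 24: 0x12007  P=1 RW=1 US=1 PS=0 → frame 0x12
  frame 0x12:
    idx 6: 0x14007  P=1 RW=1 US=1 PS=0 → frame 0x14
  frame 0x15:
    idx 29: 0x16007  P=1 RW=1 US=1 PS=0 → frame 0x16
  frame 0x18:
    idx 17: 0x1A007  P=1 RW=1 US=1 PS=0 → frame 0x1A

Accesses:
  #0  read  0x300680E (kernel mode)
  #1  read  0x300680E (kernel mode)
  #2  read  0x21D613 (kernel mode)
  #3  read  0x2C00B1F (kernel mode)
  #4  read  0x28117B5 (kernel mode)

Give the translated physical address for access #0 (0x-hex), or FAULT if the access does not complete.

Walk each access:
#0 VA=0x300680E (r,kernel):
  lvl0: tbl 0x10, slot 24 ⇒ 0x12007 (P1/RW1/US1/PS0)
  lvl1: tbl 0x12, slot 6 ⇒ 0x14007 (P1/RW1/US1/PS0)
  ⇒ phys 0x1480E  [2 reads]
#1 VA=0x300680E (r,kernel):
  TLB hit vpn=0x3006 → PA=0x1480E
#2 VA=0x21D613 (r,kernel):
  lvl0: tbl 0x10, slot 1 ⇒ 0x15007 (P1/RW1/US1/PS0)
  lvl1: tbl 0x15, slot 29 ⇒ 0x16007 (P1/RW1/US1/PS0)
  ⇒ phys 0x16613  [2 reads]
#3 VA=0x2C00B1F (r,kernel):
  lvl0: tbl 0x10, slot 22 ⇒ 0x62004 (P0/RW0/US1/PS0)
  ✗ PAGE_NOT_PRESENT  [1 reads]
#4 VA=0x28117B5 (r,kernel):
  lvl0: tbl 0x10, slot 20 ⇒ 0x18007 (P1/RW1/US1/PS0)
  lvl1: tbl 0x18, slot 17 ⇒ 0x1A007 (P1/RW1/US1/PS0)
  ⇒ phys 0x1A7B5  [2 reads]

Access #0 PA: 0x1480E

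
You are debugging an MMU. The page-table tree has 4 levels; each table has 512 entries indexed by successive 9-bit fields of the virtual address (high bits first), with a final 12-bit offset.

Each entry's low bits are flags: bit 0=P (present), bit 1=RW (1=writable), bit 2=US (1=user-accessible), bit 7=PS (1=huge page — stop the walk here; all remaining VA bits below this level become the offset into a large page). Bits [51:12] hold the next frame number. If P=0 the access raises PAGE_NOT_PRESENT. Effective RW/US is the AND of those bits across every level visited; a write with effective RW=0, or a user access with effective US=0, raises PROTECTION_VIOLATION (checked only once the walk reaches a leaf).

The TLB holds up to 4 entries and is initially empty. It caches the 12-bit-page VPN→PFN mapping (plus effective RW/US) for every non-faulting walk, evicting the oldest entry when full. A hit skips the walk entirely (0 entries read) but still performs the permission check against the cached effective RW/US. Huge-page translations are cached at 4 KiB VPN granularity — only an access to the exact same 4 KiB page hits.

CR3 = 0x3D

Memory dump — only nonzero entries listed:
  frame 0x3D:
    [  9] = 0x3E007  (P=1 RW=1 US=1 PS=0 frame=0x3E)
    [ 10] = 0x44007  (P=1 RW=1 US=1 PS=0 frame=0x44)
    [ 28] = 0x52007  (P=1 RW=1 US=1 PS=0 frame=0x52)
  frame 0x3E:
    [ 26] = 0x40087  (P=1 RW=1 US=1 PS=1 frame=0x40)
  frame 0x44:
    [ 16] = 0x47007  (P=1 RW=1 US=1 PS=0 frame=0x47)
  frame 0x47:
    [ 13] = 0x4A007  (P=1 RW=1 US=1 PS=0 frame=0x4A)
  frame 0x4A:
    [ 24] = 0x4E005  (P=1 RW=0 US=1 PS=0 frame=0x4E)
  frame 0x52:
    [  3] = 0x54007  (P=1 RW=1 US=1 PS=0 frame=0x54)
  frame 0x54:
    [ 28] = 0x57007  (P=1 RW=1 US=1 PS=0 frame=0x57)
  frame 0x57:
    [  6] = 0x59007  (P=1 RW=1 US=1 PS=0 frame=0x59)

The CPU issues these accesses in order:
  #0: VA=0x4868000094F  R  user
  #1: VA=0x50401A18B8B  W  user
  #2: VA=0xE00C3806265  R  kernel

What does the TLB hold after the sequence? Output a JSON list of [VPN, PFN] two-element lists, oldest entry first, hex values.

Trace:
#0 VA=0x4868000094F (r,user):
  L0 @0x3D[9] → 0x3E007  P=1,RW=1,US=1,PS=0
  L1 @0x3E[26] → 0x40087  P=1,RW=1,US=1,PS=1
  ⇒ phys 0x4094F (huge @L1)  [2 reads]
#1 VA=0x50401A18B8B (w,user):
  L0 @0x3D[10] → 0x44007  P=1,RW=1,US=1,PS=0
  L1 @0x44[16] → 0x47007  P=1,RW=1,US=1,PS=0
  L2 @0x47[13] → 0x4A007  P=1,RW=1,US=1,PS=0
  L3 @0x4A[24] → 0x4E005  P=1,RW=0,US=1,PS=0
  → PROTECTION_VIOLATION  (4 entries read)
#2 VA=0xE00C3806265 (r,kernel):
  L0 @0x3D[28] → 0x52007  P=1,RW=1,US=1,PS=0
  L1 @0x52[3] → 0x54007  P=1,RW=1,US=1,PS=0
  L2 @0x54[28] → 0x57007  P=1,RW=1,US=1,PS=0
  L3 @0x57[6] → 0x59007  P=1,RW=1,US=1,PS=0
  ⇒ phys 0x59265  [4 reads]

TLB: [["0x48680000", "0x40"], ["0xE00C3806", "0x59"]]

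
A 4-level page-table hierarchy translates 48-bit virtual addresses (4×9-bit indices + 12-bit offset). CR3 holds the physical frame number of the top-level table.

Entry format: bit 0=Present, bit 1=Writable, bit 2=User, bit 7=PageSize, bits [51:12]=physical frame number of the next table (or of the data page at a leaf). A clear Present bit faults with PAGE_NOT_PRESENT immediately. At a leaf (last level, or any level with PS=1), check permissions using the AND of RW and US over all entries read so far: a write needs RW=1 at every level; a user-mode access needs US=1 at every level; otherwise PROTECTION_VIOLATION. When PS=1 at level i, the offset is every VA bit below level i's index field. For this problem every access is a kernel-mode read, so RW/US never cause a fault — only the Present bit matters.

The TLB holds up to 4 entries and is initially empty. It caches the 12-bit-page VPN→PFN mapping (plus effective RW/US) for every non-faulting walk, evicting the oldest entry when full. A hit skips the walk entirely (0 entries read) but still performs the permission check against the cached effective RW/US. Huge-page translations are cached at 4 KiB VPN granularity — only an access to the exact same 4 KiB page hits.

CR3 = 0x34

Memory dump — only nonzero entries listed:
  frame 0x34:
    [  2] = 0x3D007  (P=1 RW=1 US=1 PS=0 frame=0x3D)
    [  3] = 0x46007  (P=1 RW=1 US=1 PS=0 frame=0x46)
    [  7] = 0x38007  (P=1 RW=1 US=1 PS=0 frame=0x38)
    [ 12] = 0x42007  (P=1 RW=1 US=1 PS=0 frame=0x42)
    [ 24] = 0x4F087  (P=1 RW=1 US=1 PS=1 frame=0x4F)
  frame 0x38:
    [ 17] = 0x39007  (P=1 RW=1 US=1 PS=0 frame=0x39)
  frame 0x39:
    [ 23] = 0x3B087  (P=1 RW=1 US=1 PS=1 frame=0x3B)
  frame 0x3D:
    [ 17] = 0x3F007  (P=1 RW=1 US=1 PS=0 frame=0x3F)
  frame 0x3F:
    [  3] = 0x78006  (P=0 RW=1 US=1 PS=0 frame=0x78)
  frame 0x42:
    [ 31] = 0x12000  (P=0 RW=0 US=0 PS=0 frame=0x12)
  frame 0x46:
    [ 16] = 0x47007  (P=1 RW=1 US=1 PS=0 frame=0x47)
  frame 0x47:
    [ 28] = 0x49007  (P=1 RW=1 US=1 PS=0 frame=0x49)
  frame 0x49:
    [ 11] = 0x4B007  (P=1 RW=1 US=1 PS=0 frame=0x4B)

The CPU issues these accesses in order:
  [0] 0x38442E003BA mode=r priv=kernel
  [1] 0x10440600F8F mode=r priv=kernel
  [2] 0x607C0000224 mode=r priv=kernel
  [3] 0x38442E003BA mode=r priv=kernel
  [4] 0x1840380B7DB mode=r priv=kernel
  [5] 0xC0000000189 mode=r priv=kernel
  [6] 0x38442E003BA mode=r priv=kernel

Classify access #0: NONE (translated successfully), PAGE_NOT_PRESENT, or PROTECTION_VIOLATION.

Per-access translation:
#0 VA=0x38442E003BA (r,kernel):
  L0 @0x34[7] → 0x38007  P=1,RW=1,US=1,PS=0
  L1 @0x38[17] → 0x39007  P=1,RW=1,US=1,PS=0
  L2 @0x39[23] → 0x3B087  P=1,RW=1,US=1,PS=1
  → PA=0x3B3BA (huge @L2)  (3 entries read)
#1 VA=0x10440600F8F (r,kernel):
  L0 @0x34[2] → 0x3D007  P=1,RW=1,US=1,PS=0
  L1 @0x3D[17] → 0x3F007  P=1,RW=1,US=1,PS=0
  L2 @0x3F[3] → 0x78006  P=0,RW=1,US=1,PS=0
  ⇒ fault: PAGE_NOT_PRESENT  — 3 lookups
#2 VA=0x607C0000224 (r,kernel):
  L0 @0x34[12] → 0x42007  P=1,RW=1,US=1,PS=0
  L1 @0x42[31] → 0x12000  P=0,RW=0,US=0,PS=0
  ⇒ fault: PAGE_NOT_PRESENT  — 2 lookups
#3 VA=0x38442E003BA (r,kernel):
  TLB hit vpn=0x38442E00 → PA=0x3B3BA
#4 VA=0x1840380B7DB (r,kernel):
  L0 @0x34[3] → 0x46007  P=1,RW=1,US=1,PS=0
  L1 @0x46[16] → 0x47007  P=1,RW=1,US=1,PS=0
  L2 @0x47[28] → 0x49007  P=1,RW=1,US=1,PS=0
  L3 @0x49[11] → 0x4B007  P=1,RW=1,US=1,PS=0
  → PA=0x4B7DB  (4 entries read)
#5 VA=0xC0000000189 (r,kernel):
  L0 @0x34[24] → 0x4F087  P=1,RW=1,US=1,PS=1
  → PA=0x4F189 (huge @L0)  (1 entries read)
#6 VA=0x38442E003BA (r,kernel):
  TLB hit vpn=0x38442E00 → PA=0x3B3BA

Access #0 fault: NONE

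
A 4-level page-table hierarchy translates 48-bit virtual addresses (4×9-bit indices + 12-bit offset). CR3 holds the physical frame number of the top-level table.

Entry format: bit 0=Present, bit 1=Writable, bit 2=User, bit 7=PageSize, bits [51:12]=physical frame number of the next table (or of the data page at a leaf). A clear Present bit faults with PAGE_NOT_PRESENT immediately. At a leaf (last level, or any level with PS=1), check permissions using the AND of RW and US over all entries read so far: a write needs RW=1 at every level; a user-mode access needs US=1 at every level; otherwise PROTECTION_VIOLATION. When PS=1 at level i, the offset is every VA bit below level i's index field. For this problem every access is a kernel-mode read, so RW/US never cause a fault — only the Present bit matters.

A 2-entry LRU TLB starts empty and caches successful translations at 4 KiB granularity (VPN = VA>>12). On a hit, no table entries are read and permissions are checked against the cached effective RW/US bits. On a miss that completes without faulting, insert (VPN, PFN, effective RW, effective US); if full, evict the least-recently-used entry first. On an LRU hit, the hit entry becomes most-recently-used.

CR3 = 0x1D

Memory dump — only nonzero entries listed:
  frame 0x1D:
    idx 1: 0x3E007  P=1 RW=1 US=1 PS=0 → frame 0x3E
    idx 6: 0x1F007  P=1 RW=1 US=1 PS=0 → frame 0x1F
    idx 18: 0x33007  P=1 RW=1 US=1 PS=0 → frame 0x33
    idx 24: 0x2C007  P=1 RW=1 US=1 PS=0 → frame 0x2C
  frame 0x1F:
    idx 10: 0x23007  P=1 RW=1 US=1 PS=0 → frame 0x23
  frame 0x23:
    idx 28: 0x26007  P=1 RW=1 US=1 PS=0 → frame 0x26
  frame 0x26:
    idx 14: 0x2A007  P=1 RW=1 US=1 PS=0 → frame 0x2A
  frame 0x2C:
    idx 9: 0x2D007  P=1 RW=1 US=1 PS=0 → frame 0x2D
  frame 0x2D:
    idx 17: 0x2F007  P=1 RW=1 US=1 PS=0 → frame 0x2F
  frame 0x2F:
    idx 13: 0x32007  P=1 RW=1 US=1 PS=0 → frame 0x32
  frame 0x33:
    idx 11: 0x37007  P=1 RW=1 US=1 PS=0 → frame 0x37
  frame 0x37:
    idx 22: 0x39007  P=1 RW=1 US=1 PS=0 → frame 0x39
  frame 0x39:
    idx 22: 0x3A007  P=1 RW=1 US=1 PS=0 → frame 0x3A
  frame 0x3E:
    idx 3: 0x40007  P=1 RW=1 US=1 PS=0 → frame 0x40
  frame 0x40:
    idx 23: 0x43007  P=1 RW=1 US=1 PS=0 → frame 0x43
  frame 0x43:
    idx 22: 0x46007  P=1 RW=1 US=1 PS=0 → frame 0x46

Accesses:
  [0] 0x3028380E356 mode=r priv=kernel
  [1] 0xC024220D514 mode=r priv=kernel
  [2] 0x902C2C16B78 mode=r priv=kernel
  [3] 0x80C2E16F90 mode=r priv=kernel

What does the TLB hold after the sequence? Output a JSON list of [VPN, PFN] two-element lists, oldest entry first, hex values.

Per-access translation:
#0 VA=0x3028380E356 (r,kernel):
  L0: frame=0x1D idx=6 entry=0x1F007 [P=1 RW=1 US=1 PS=0]
  L1: frame=0x1F idx=10 entry=0x23007 [P=1 RW=1 US=1 PS=0]
  L2: frame=0x23 idx=28 entry=0x26007 [P=1 RW=1 US=1 PS=0]
  L3: frame=0x26 idx=14 entry=0x2A007 [P=1 RW=1 US=1 PS=0]
  → PA=0x2A356  (4 entries read)
#1 VA=0xC024220D514 (r,kernel):
  L0: frame=0x1D idx=24 entry=0x2C007 [P=1 RW=1 US=1 PS=0]
  L1: frame=0x2C idx=9 entry=0x2D007 [P=1 RW=1 US=1 PS=0]
  L2: frame=0x2D idx=17 entry=0x2F007 [P=1 RW=1 US=1 PS=0]
  L3: frame=0x2F idx=13 entry=0x32007 [P=1 RW=1 US=1 PS=0]
  → PA=0x32514  (4 entries read)
#2 VA=0x902C2C16B78 (r,kernel):
  L0: frame=0x1D idx=18 entry=0x33007 [P=1 RW=1 US=1 PS=0]
  L1: frame=0x33 idx=11 entry=0x37007 [P=1 RW=1 US=1 PS=0]
  L2: frame=0x37 idx=22 entry=0x39007 [P=1 RW=1 US=1 PS=0]
  L3: frame=0x39 idx=22 entry=0x3A007 [P=1 RW=1 US=1 PS=0]
  → PA=0x3AB78  (4 entries read)
#3 VA=0x80C2E16F90 (r,kernel):
  L0: frame=0x1D idx=1 entry=0x3E007 [P=1 RW=1 US=1 PS=0]
  L1: frame=0x3E idx=3 entry=0x40007 [P=1 RW=1 US=1 PS=0]
  L2: frame=0x40 idx=23 entry=0x43007 [P=1 RW=1 US=1 PS=0]
  L3: frame=0x43 idx=22 entry=0x46007 [P=1 RW=1 US=1 PS=0]
  → PA=0x46F90  (4 entries read)

TLB: [["0x902C2C16", "0x3A"], ["0x80C2E16", "0x46"]]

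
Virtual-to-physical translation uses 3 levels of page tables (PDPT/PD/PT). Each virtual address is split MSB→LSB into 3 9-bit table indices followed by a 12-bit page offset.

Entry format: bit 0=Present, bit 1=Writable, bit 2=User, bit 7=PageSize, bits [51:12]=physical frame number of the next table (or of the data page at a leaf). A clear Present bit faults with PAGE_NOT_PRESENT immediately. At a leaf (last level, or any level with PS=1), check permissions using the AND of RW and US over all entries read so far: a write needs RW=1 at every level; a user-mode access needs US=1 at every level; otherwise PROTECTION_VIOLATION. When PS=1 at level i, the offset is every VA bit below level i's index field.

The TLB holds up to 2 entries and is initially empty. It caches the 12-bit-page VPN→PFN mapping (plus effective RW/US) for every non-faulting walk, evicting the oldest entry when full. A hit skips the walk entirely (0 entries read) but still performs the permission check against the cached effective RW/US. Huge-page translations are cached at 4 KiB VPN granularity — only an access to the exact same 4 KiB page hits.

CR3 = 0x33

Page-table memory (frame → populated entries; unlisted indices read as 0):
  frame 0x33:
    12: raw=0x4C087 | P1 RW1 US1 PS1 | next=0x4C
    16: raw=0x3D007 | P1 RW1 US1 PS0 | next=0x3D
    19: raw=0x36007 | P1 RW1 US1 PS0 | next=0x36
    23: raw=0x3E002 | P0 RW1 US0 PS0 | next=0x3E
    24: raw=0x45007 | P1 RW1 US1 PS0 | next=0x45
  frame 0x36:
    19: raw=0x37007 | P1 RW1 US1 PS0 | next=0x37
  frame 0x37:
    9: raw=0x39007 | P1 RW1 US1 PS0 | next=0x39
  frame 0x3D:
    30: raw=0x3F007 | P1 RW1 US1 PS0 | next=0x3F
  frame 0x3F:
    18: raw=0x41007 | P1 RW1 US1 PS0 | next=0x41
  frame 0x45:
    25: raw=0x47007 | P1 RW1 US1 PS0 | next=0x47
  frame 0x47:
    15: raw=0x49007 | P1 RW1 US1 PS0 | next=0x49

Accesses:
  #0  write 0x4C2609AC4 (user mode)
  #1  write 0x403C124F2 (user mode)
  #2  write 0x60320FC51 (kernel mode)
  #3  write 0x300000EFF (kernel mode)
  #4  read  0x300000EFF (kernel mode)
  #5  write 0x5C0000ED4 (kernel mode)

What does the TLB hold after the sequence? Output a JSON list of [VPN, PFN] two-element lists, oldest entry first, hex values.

Walk each access:
#0 VA=0x4C2609AC4 (w,user):
  [0] read 0x33 idx=19: raw=0x36007 flags P=1 W=1 U=1 S=0
  [1] read 0x36 idx=19: raw=0x37007 flags P=1 W=1 U=1 S=0
  [2] read 0x37 idx=9: raw=0x39007 flags P=1 W=1 U=1 S=0
  → PA=0x39AC4  (3 entries read)
#1 VA=0x403C124F2 (w,user):
  [0] read 0x33 idx=16: raw=0x3D007 flags P=1 W=1 U=1 S=0
  [1] read 0x3D idx=30: raw=0x3F007 flags P=1 W=1 U=1 S=0
  [2] read 0x3F idx=18: raw=0x41007 flags P=1 W=1 U=1 S=0
  → PA=0x414F2  (3 entries read)
#2 VA=0x60320FC51 (w,kernel):
  [0] read 0x33 idx=24: raw=0x45007 flags P=1 W=1 U=1 S=0
  [1] read 0x45 idx=25: raw=0x47007 flags P=1 W=1 U=1 S=0
  [2] read 0x47 idx=15: raw=0x49007 flags P=1 W=1 U=1 S=0
  → PA=0x49C51  (3 entries read)
#3 VA=0x300000EFF (w,kernel):
  [0] read 0x33 idx=12: raw=0x4C087 flags P=1 W=1 U=1 S=1
  → PA=0x4CEFF (huge @L0)  (1 entries read)
#4 VA=0x300000EFF (r,kernel):
  TLB hit vpn=0x300000 → PA=0x4CEFF
#5 VA=0x5C0000ED4 (w,kernel):
  [0] read 0x33 idx=23: raw=0x3E002 flags P=0 W=1 U=0 S=0
  ⇒ fault: PAGE_NOT_PRESENT  — 1 lookups

TLB: [["0x60320F", "0x49"], ["0x300000", "0x4C"]]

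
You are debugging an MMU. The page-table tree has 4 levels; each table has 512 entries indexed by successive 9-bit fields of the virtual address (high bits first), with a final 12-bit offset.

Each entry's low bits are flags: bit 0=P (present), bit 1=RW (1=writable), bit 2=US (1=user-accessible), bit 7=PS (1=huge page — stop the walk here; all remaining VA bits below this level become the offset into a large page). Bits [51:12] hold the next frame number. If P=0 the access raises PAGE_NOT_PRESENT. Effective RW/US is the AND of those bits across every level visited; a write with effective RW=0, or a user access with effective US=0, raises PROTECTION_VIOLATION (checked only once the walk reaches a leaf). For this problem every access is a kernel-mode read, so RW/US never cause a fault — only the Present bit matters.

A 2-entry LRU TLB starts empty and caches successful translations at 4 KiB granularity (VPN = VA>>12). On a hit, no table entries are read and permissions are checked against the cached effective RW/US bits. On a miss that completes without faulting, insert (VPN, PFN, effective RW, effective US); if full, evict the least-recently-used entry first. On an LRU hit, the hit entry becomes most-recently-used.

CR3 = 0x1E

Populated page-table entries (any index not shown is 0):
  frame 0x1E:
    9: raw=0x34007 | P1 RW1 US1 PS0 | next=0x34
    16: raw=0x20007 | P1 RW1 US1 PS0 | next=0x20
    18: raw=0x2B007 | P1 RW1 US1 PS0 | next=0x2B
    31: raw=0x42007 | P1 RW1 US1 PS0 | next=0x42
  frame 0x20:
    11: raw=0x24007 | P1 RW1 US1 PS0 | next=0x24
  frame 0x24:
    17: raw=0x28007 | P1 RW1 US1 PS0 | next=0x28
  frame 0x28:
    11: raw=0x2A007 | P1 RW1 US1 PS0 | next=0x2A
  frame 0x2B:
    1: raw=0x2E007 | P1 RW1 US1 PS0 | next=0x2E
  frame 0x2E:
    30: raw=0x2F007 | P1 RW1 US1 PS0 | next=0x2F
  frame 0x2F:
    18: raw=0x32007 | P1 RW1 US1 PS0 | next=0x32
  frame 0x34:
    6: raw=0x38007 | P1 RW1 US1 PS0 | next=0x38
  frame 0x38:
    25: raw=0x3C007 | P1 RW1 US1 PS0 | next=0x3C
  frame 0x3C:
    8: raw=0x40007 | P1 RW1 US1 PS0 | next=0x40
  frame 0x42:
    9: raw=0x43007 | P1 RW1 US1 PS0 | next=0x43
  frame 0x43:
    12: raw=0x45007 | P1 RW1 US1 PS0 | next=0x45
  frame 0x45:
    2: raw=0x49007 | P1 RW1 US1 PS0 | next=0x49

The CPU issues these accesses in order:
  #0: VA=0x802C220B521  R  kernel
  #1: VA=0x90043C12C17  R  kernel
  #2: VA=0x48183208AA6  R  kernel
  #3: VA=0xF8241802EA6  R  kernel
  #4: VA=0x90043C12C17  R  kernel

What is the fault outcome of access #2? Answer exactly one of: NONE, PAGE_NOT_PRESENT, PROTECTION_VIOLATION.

Trace:
#0 VA=0x802C220B521 (r,kernel):
  L0 @0x1E[16] → 0x20007  P=1,RW=1,US=1,PS=0
  L1 @0x20[11] → 0x24007  P=1,RW=1,US=1,PS=0
  L2 @0x24[17] → 0x28007  P=1,RW=1,US=1,PS=0
  L3 @0x28[11] → 0x2A007  P=1,RW=1,US=1,PS=0
  → PA=0x2A521  (4 entries read)
#1 VA=0x90043C12C17 (r,kernel):
  L0 @0x1E[18] → 0x2B007  P=1,RW=1,US=1,PS=0
  L1 @0x2B[1] → 0x2E007  P=1,RW=1,US=1,PS=0
  L2 @0x2E[30] → 0x2F007  P=1,RW=1,US=1,PS=0
  L3 @0x2F[18] → 0x32007  P=1,RW=1,US=1,PS=0
  → PA=0x32C17  (4 entries read)
#2 VA=0x48183208AA6 (r,kernel):
  L0 @0x1E[9] → 0x34007  P=1,RW=1,US=1,PS=0
  L1 @0x34[6] → 0x38007  P=1,RW=1,US=1,PS=0
  L2 @0x38[25] → 0x3C007  P=1,RW=1,US=1,PS=0
  L3 @0x3C[8] → 0x40007  P=1,RW=1,US=1,PS=0
  → PA=0x40AA6  (4 entries read)
#3 VA=0xF8241802EA6 (r,kernel):
  L0 @0x1E[31] → 0x42007  P=1,RW=1,US=1,PS=0
  L1 @0x42[9] → 0x43007  P=1,RW=1,US=1,PS=0
  L2 @0x43[12] → 0x45007  P=1,RW=1,US=1,PS=0
  L3 @0x45[2] → 0x49007  P=1,RW=1,US=1,PS=0
  → PA=0x49EA6  (4 entries read)
#4 VA=0x90043C12C17 (r,kernel):
  L0 @0x1E[18] → 0x2B007  P=1,RW=1,US=1,PS=0
  L1 @0x2B[1] → 0x2E007  P=1,RW=1,US=1,PS=0
  L2 @0x2E[30] → 0x2F007  P=1,RW=1,US=1,PS=0
  L3 @0x2F[18] → 0x32007  P=1,RW=1,US=1,PS=0
  → PA=0x32C17  (4 entries read)

Access #2 fault: NONE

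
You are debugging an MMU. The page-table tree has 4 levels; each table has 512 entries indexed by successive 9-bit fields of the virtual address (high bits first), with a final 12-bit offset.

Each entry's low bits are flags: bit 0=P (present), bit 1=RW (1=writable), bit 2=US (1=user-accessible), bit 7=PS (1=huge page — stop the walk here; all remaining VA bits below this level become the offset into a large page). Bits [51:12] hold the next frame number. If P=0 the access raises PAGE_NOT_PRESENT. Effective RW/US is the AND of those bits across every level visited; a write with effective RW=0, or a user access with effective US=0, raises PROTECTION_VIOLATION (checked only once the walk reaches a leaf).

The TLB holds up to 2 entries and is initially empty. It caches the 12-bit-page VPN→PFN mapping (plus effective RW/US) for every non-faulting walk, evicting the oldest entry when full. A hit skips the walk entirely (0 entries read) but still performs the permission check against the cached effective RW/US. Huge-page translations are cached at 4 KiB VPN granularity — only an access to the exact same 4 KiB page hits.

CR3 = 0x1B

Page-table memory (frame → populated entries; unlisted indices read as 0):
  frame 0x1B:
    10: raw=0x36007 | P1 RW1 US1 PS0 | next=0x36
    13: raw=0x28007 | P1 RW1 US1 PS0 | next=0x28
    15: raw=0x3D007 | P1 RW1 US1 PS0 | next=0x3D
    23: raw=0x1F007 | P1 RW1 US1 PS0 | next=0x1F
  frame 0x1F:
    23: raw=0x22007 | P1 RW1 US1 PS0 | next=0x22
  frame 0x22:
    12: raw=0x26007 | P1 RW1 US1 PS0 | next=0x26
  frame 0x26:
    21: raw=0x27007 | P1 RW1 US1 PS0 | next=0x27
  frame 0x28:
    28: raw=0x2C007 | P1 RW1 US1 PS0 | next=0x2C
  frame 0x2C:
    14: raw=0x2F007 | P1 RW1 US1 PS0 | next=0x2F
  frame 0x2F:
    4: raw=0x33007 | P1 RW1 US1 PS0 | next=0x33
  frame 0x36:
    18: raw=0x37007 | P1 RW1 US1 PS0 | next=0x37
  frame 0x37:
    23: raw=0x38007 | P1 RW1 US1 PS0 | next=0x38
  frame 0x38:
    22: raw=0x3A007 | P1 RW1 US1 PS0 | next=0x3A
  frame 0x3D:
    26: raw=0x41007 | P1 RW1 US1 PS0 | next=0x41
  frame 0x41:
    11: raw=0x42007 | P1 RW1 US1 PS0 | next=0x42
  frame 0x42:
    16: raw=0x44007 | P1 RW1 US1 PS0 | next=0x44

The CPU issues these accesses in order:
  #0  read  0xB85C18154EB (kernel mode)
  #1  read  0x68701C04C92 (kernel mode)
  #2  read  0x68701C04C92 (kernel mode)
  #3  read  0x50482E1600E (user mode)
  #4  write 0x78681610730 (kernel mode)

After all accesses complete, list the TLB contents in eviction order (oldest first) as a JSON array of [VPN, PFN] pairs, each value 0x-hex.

Trace:
#0 VA=0xB85C18154EB (r,kernel):
  L0: frame=0x1B idx=23 entry=0x1F007 [P=1 RW=1 US=1 PS=0]
  L1: frame=0x1F idx=23 entry=0x22007 [P=1 RW=1 US=1 PS=0]
  L2: frame=0x22 idx=12 entry=0x26007 [P=1 RW=1 US=1 PS=0]
  L3: frame=0x26 idx=21 entry=0x27007 [P=1 RW=1 US=1 PS=0]
  ⇒ phys 0x274EB  [4 reads]
#1 VA=0x68701C04C92 (r,kernel):
  L0: frame=0x1B idx=13 entry=0x28007 [P=1 RW=1 US=1 PS=0]
  L1: frame=0x28 idx=28 entry=0x2C007 [P=1 RW=1 US=1 PS=0]
  L2: frame=0x2C idx=14 entry=0x2F007 [P=1 RW=1 US=1 PS=0]
  L3: frame=0x2F idx=4 entry=0x33007 [P=1 RW=1 US=1 PS=0]
  ⇒ phys 0x33C92  [4 reads]
#2 VA=0x68701C04C92 (r,kernel):
  TLB hit vpn=0x68701C04 → PA=0x33C92
#3 VA=0x50482E1600E (r,user):
  L0: frame=0x1B idx=10 entry=0x36007 [P=1 RW=1 US=1 PS=0]
  L1: frame=0x36 idx=18 entry=0x37007 [P=1 RW=1 US=1 PS=0]
  L2: frame=0x37 idx=23 entry=0x38007 [P=1 RW=1 US=1 PS=0]
  L3: frame=0x38 idx=22 entry=0x3A007 [P=1 RW=1 US=1 PS=0]
  ⇒ phys 0x3A00E  [4 reads]
#4 VA=0x78681610730 (w,kernel):
  L0: frame=0x1B idx=15 entry=0x3D007 [P=1 RW=1 US=1 PS=0]
  L1: frame=0x3D idx=26 entry=0x41007 [P=1 RW=1 US=1 PS=0]
  L2: frame=0x41 idx=11 entry=0x42007 [P=1 RW=1 US=1 PS=0]
  L3: frame=0x42 idx=16 entry=0x44007 [P=1 RW=1 US=1 PS=0]
  ⇒ phys 0x44730  [4 reads]

TLB: [["0x50482E16", "0x3A"], ["0x78681610", "0x44"]]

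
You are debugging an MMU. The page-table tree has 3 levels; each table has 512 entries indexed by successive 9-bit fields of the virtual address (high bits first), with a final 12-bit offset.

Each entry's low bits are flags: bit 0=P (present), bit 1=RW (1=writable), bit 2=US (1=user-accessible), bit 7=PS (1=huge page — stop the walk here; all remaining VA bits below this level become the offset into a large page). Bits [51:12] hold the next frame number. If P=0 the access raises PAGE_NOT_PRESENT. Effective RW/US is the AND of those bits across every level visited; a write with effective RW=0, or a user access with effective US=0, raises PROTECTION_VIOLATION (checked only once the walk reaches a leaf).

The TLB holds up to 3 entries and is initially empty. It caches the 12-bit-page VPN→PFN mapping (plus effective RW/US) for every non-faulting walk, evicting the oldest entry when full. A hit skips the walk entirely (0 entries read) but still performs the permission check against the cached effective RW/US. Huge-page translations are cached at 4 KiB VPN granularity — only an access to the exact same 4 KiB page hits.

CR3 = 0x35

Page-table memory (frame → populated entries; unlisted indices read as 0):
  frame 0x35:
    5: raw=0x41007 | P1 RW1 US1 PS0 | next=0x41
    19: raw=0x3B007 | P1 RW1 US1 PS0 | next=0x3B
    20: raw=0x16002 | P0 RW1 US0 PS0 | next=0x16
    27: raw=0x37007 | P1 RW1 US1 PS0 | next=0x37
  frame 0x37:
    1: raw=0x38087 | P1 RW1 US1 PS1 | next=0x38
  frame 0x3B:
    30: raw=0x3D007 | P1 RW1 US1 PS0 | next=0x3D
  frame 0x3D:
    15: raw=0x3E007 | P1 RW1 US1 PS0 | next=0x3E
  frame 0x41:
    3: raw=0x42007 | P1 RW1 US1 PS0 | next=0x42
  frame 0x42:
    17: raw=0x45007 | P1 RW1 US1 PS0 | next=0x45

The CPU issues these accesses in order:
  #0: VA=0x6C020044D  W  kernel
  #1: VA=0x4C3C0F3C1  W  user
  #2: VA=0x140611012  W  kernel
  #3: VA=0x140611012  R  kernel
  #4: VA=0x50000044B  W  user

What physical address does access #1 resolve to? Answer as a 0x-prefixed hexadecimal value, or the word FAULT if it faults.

Walk each access:
#0 VA=0x6C020044D (w,kernel):
  L0: frame=0x35 idx=27 entry=0x37007 [P=1 RW=1 US=1 PS=0]
  L1: frame=0x37 idx=1 entry=0x38087 [P=1 RW=1 US=1 PS=1]
  → PA=0x3844D (huge @L1)  (2 entries read)
#1 VA=0x4C3C0F3C1 (w,user):
  L0: frame=0x35 idx=19 entry=0x3B007 [P=1 RW=1 US=1 PS=0]
  L1: frame=0x3B idx=30 entry=0x3D007 [P=1 RW=1 US=1 PS=0]
  L2: frame=0x3D idx=15 entry=0x3E007 [P=1 RW=1 US=1 PS=0]
  → PA=0x3E3C1  (3 entries read)
#2 VA=0x140611012 (w,kernel):
  L0: frame=0x35 idx=5 entry=0x41007 [P=1 RW=1 US=1 PS=0]
  L1: frame=0x41 idx=3 entry=0x42007 [P=1 RW=1 US=1 PS=0]
  L2: frame=0x42 idx=17 entry=0x45007 [P=1 RW=1 US=1 PS=0]
  → PA=0x45012  (3 entries read)
#3 VA=0x140611012 (r,kernel):
  TLB hit vpn=0x140611 → PA=0x45012
#4 VA=0x50000044B (w,user):
  L0: frame=0x35 idx=20 entry=0x16002 [P=0 RW=1 US=0 PS=0]
  → PAGE_NOT_PRESENT  (1 entries read)

Access #1 PA: 0x3E3C1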